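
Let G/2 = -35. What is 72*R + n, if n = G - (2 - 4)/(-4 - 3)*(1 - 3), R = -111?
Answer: -56430/7 ≈ -8061.4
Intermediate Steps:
G = -70 (G = 2*(-35) = -70)
n = -486/7 (n = -70 - (2 - 4)/(-4 - 3)*(1 - 3) = -70 - (-2/(-7))*(-2) = -70 - (-2*(-⅐))*(-2) = -70 - 2*(-2)/7 = -70 - 1*(-4/7) = -70 + 4/7 = -486/7 ≈ -69.429)
72*R + n = 72*(-111) - 486/7 = -7992 - 486/7 = -56430/7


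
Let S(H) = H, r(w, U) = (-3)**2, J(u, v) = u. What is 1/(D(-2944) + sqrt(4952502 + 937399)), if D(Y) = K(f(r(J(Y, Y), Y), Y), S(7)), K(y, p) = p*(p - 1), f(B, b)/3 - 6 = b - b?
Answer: -42/5888137 + sqrt(5889901)/5888137 ≈ 0.00040504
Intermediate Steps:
r(w, U) = 9
f(B, b) = 18 (f(B, b) = 18 + 3*(b - b) = 18 + 3*0 = 18 + 0 = 18)
K(y, p) = p*(-1 + p)
D(Y) = 42 (D(Y) = 7*(-1 + 7) = 7*6 = 42)
1/(D(-2944) + sqrt(4952502 + 937399)) = 1/(42 + sqrt(4952502 + 937399)) = 1/(42 + sqrt(5889901))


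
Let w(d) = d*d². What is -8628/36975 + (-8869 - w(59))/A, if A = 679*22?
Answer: -1341784144/92055425 ≈ -14.576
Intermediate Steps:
w(d) = d³
A = 14938
-8628/36975 + (-8869 - w(59))/A = -8628/36975 + (-8869 - 1*59³)/14938 = -8628*1/36975 + (-8869 - 1*205379)*(1/14938) = -2876/12325 + (-8869 - 205379)*(1/14938) = -2876/12325 - 214248*1/14938 = -2876/12325 - 107124/7469 = -1341784144/92055425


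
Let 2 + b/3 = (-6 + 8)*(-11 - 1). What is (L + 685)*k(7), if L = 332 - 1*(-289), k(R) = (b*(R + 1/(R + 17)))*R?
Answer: -10042487/2 ≈ -5.0212e+6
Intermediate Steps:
b = -78 (b = -6 + 3*((-6 + 8)*(-11 - 1)) = -6 + 3*(2*(-12)) = -6 + 3*(-24) = -6 - 72 = -78)
k(R) = R*(-78*R - 78/(17 + R)) (k(R) = (-78*(R + 1/(R + 17)))*R = (-78*(R + 1/(17 + R)))*R = (-78*R - 78/(17 + R))*R = R*(-78*R - 78/(17 + R)))
L = 621 (L = 332 + 289 = 621)
(L + 685)*k(7) = (621 + 685)*(-78*7*(1 + 7² + 17*7)/(17 + 7)) = 1306*(-78*7*(1 + 49 + 119)/24) = 1306*(-78*7*1/24*169) = 1306*(-15379/4) = -10042487/2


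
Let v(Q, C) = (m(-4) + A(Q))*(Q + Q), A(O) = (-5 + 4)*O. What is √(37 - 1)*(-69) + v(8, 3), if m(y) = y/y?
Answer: -526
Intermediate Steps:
m(y) = 1
A(O) = -O
v(Q, C) = 2*Q*(1 - Q) (v(Q, C) = (1 - Q)*(Q + Q) = (1 - Q)*(2*Q) = 2*Q*(1 - Q))
√(37 - 1)*(-69) + v(8, 3) = √(37 - 1)*(-69) + 2*8*(1 - 1*8) = √36*(-69) + 2*8*(1 - 8) = 6*(-69) + 2*8*(-7) = -414 - 112 = -526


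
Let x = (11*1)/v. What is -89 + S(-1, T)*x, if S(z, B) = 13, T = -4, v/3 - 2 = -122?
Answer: -32183/360 ≈ -89.397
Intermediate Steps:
v = -360 (v = 6 + 3*(-122) = 6 - 366 = -360)
x = -11/360 (x = (11*1)/(-360) = 11*(-1/360) = -11/360 ≈ -0.030556)
-89 + S(-1, T)*x = -89 + 13*(-11/360) = -89 - 143/360 = -32183/360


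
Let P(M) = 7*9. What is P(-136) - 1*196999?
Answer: -196936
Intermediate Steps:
P(M) = 63
P(-136) - 1*196999 = 63 - 1*196999 = 63 - 196999 = -196936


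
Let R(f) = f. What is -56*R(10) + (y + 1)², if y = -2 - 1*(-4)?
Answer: -551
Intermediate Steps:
y = 2 (y = -2 + 4 = 2)
-56*R(10) + (y + 1)² = -56*10 + (2 + 1)² = -560 + 3² = -560 + 9 = -551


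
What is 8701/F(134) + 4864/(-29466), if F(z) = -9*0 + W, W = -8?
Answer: -128211289/117864 ≈ -1087.8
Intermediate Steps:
F(z) = -8 (F(z) = -9*0 - 8 = 0 - 8 = -8)
8701/F(134) + 4864/(-29466) = 8701/(-8) + 4864/(-29466) = 8701*(-⅛) + 4864*(-1/29466) = -8701/8 - 2432/14733 = -128211289/117864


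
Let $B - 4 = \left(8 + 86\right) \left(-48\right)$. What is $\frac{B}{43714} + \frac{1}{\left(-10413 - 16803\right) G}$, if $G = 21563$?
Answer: $- \frac{1322779324289}{12826968595056} \approx -0.10312$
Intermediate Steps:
$B = -4508$ ($B = 4 + \left(8 + 86\right) \left(-48\right) = 4 + 94 \left(-48\right) = 4 - 4512 = -4508$)
$\frac{B}{43714} + \frac{1}{\left(-10413 - 16803\right) G} = - \frac{4508}{43714} + \frac{1}{\left(-10413 - 16803\right) 21563} = \left(-4508\right) \frac{1}{43714} + \frac{1}{-27216} \cdot \frac{1}{21563} = - \frac{2254}{21857} - \frac{1}{586858608} = - \frac{1322779324289}{12826968595056}$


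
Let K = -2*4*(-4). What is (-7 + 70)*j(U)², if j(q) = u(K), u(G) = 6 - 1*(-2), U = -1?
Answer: 4032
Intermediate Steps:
K = 32 (K = -8*(-4) = 32)
u(G) = 8 (u(G) = 6 + 2 = 8)
j(q) = 8
(-7 + 70)*j(U)² = (-7 + 70)*8² = 63*64 = 4032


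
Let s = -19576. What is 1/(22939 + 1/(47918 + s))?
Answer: 28342/650137139 ≈ 4.3594e-5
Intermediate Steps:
1/(22939 + 1/(47918 + s)) = 1/(22939 + 1/(47918 - 19576)) = 1/(22939 + 1/28342) = 1/(650137139/28342) = 28342/650137139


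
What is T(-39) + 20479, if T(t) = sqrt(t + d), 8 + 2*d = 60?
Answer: 20479 + I*sqrt(13) ≈ 20479.0 + 3.6056*I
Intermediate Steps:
d = 26 (d = -4 + (1/2)*60 = -4 + 30 = 26)
T(t) = sqrt(26 + t) (T(t) = sqrt(t + 26) = sqrt(26 + t))
T(-39) + 20479 = sqrt(26 - 39) + 20479 = sqrt(-13) + 20479 = I*sqrt(13) + 20479 = 20479 + I*sqrt(13)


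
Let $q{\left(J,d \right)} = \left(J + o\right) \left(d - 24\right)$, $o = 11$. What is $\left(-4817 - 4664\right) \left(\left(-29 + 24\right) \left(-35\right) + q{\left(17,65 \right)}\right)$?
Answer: $-12543363$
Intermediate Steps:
$q{\left(J,d \right)} = \left(-24 + d\right) \left(11 + J\right)$ ($q{\left(J,d \right)} = \left(J + 11\right) \left(d - 24\right) = \left(11 + J\right) \left(-24 + d\right) = \left(-24 + d\right) \left(11 + J\right)$)
$\left(-4817 - 4664\right) \left(\left(-29 + 24\right) \left(-35\right) + q{\left(17,65 \right)}\right) = \left(-4817 - 4664\right) \left(\left(-29 + 24\right) \left(-35\right) + \left(-264 - 408 + 11 \cdot 65 + 17 \cdot 65\right)\right) = - 9481 \left(\left(-5\right) \left(-35\right) + \left(-264 - 408 + 715 + 1105\right)\right) = - 9481 \left(175 + 1148\right) = \left(-9481\right) 1323 = -12543363$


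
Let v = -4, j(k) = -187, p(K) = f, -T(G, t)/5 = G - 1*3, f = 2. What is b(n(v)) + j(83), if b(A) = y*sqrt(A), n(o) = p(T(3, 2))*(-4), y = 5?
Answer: -187 + 10*I*sqrt(2) ≈ -187.0 + 14.142*I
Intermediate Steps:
T(G, t) = 15 - 5*G (T(G, t) = -5*(G - 1*3) = -5*(G - 3) = -5*(-3 + G) = 15 - 5*G)
p(K) = 2
n(o) = -8 (n(o) = 2*(-4) = -8)
b(A) = 5*sqrt(A)
b(n(v)) + j(83) = 5*sqrt(-8) - 187 = 5*(2*I*sqrt(2)) - 187 = 10*I*sqrt(2) - 187 = -187 + 10*I*sqrt(2)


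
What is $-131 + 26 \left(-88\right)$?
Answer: $-2419$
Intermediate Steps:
$-131 + 26 \left(-88\right) = -131 - 2288 = -2419$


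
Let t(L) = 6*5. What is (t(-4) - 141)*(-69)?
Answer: 7659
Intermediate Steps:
t(L) = 30
(t(-4) - 141)*(-69) = (30 - 141)*(-69) = -111*(-69) = 7659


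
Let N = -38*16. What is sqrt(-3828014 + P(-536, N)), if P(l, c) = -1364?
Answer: I*sqrt(3829378) ≈ 1956.9*I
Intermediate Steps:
N = -608
sqrt(-3828014 + P(-536, N)) = sqrt(-3828014 - 1364) = sqrt(-3829378) = I*sqrt(3829378)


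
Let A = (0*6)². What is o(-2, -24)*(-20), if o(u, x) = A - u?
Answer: -40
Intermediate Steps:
A = 0 (A = 0² = 0)
o(u, x) = -u (o(u, x) = 0 - u = -u)
o(-2, -24)*(-20) = -1*(-2)*(-20) = 2*(-20) = -40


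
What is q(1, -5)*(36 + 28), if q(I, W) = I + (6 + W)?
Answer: 128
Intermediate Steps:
q(I, W) = 6 + I + W
q(1, -5)*(36 + 28) = (6 + 1 - 5)*(36 + 28) = 2*64 = 128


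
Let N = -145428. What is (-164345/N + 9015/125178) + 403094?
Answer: 1223016787977521/3034064364 ≈ 4.0310e+5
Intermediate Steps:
(-164345/N + 9015/125178) + 403094 = (-164345/(-145428) + 9015/125178) + 403094 = (-164345*(-1/145428) + 9015*(1/125178)) + 403094 = (164345/145428 + 3005/41726) + 403094 = 3647235305/3034064364 + 403094 = 1223016787977521/3034064364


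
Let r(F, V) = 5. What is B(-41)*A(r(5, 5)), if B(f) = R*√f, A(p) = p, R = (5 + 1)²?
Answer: 180*I*√41 ≈ 1152.6*I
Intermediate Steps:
R = 36 (R = 6² = 36)
B(f) = 36*√f
B(-41)*A(r(5, 5)) = (36*√(-41))*5 = (36*(I*√41))*5 = (36*I*√41)*5 = 180*I*√41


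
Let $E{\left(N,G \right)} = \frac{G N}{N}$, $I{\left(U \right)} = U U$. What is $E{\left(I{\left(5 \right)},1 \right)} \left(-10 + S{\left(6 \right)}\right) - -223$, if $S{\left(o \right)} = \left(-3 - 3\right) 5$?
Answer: $183$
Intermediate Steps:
$I{\left(U \right)} = U^{2}$
$E{\left(N,G \right)} = G$
$S{\left(o \right)} = -30$ ($S{\left(o \right)} = \left(-6\right) 5 = -30$)
$E{\left(I{\left(5 \right)},1 \right)} \left(-10 + S{\left(6 \right)}\right) - -223 = 1 \left(-10 - 30\right) - -223 = 1 \left(-40\right) + 223 = -40 + 223 = 183$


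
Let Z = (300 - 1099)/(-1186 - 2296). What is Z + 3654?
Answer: 12724027/3482 ≈ 3654.2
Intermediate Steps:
Z = 799/3482 (Z = -799/(-3482) = -799*(-1/3482) = 799/3482 ≈ 0.22947)
Z + 3654 = 799/3482 + 3654 = 12724027/3482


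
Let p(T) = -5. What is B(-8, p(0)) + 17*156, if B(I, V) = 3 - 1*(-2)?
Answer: 2657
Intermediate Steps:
B(I, V) = 5 (B(I, V) = 3 + 2 = 5)
B(-8, p(0)) + 17*156 = 5 + 17*156 = 5 + 2652 = 2657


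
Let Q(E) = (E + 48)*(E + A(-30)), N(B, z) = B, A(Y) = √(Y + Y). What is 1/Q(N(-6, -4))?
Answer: -1/672 - I*√15/2016 ≈ -0.0014881 - 0.0019211*I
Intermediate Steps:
A(Y) = √2*√Y (A(Y) = √(2*Y) = √2*√Y)
Q(E) = (48 + E)*(E + 2*I*√15) (Q(E) = (E + 48)*(E + √2*√(-30)) = (48 + E)*(E + √2*(I*√30)) = (48 + E)*(E + 2*I*√15))
1/Q(N(-6, -4)) = 1/((-6)² + 48*(-6) + 96*I*√15 + 2*I*(-6)*√15) = 1/(36 - 288 + 96*I*√15 - 12*I*√15) = 1/(-252 + 84*I*√15)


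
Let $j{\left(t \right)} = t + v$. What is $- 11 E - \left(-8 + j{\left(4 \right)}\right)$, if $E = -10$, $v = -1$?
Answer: $115$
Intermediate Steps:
$j{\left(t \right)} = -1 + t$ ($j{\left(t \right)} = t - 1 = -1 + t$)
$- 11 E - \left(-8 + j{\left(4 \right)}\right) = \left(-11\right) \left(-10\right) + \left(8 - \left(-1 + 4\right)\right) = 110 + \left(8 - 3\right) = 110 + 5 = 115$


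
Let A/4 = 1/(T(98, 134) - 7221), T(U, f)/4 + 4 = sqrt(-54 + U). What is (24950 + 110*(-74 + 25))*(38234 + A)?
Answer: 7833572788644144/10474693 - 125184*sqrt(11)/10474693 ≈ 7.4786e+8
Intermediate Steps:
T(U, f) = -16 + 4*sqrt(-54 + U)
A = 4/(-7237 + 8*sqrt(11)) (A = 4/((-16 + 4*sqrt(-54 + 98)) - 7221) = 4/((-16 + 4*sqrt(44)) - 7221) = 4/((-16 + 4*(2*sqrt(11))) - 7221) = 4/((-16 + 8*sqrt(11)) - 7221) = 4/(-7237 + 8*sqrt(11)) ≈ -0.00055475)
(24950 + 110*(-74 + 25))*(38234 + A) = (24950 + 110*(-74 + 25))*(38234 + (-28948/52373465 - 32*sqrt(11)/52373465)) = (24950 + 110*(-49))*(2002447031862/52373465 - 32*sqrt(11)/52373465) = (24950 - 5390)*(2002447031862/52373465 - 32*sqrt(11)/52373465) = 19560*(2002447031862/52373465 - 32*sqrt(11)/52373465) = 7833572788644144/10474693 - 125184*sqrt(11)/10474693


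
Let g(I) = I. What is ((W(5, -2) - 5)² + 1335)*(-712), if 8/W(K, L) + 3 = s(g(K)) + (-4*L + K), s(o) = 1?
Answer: -116585728/121 ≈ -9.6352e+5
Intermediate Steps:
W(K, L) = 8/(-2 + K - 4*L) (W(K, L) = 8/(-3 + (1 + (-4*L + K))) = 8/(-3 + (1 + (K - 4*L))) = 8/(-3 + (1 + K - 4*L)) = 8/(-2 + K - 4*L))
((W(5, -2) - 5)² + 1335)*(-712) = ((8/(-2 + 5 - 4*(-2)) - 5)² + 1335)*(-712) = ((8/(-2 + 5 + 8) - 5)² + 1335)*(-712) = ((8/11 - 5)² + 1335)*(-712) = ((-47/11)² + 1335)*(-712) = (2209/121 + 1335)*(-712) = (163744/121)*(-712) = -116585728/121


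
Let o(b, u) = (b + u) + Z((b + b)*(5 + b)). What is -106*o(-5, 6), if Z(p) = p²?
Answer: -106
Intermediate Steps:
o(b, u) = b + u + 4*b²*(5 + b)² (o(b, u) = (b + u) + ((b + b)*(5 + b))² = (b + u) + ((2*b)*(5 + b))² = (b + u) + (2*b*(5 + b))² = (b + u) + 4*b²*(5 + b)² = b + u + 4*b²*(5 + b)²)
-106*o(-5, 6) = -106*(-5 + 6 + 4*(-5)²*(5 - 5)²) = -106*(-5 + 6 + 4*25*0²) = -106*(-5 + 6 + 4*25*0) = -106*(-5 + 6 + 0) = -106*1 = -106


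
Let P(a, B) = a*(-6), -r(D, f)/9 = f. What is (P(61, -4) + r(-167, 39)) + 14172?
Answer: 13455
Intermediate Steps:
r(D, f) = -9*f
P(a, B) = -6*a
(P(61, -4) + r(-167, 39)) + 14172 = (-6*61 - 9*39) + 14172 = (-366 - 351) + 14172 = -717 + 14172 = 13455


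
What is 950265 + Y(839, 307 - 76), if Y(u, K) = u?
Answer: 951104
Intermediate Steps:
950265 + Y(839, 307 - 76) = 950265 + 839 = 951104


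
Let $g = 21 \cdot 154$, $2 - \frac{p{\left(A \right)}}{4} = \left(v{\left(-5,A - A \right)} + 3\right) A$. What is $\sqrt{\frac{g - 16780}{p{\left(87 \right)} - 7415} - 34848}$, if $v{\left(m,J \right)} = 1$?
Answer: $\frac{i \sqrt{2697896638794}}{8799} \approx 186.67 i$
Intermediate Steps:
$p{\left(A \right)} = 8 - 16 A$ ($p{\left(A \right)} = 8 - 4 \left(1 + 3\right) A = 8 - 4 \cdot 4 A = 8 - 16 A$)
$g = 3234$
$\sqrt{\frac{g - 16780}{p{\left(87 \right)} - 7415} - 34848} = \sqrt{\frac{3234 - 16780}{\left(8 - 1392\right) - 7415} - 34848} = \sqrt{- \frac{13546}{\left(8 - 1392\right) - 7415} - 34848} = \sqrt{- \frac{13546}{-1384 - 7415} - 34848} = \sqrt{- \frac{13546}{-8799} - 34848} = \sqrt{\left(-13546\right) \left(- \frac{1}{8799}\right) - 34848} = \sqrt{\frac{13546}{8799} - 34848} = \sqrt{- \frac{306614006}{8799}} = \frac{i \sqrt{2697896638794}}{8799}$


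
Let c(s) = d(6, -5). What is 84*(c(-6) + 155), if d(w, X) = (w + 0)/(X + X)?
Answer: 64848/5 ≈ 12970.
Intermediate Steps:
d(w, X) = w/(2*X) (d(w, X) = w/((2*X)) = w*(1/(2*X)) = w/(2*X))
c(s) = -⅗ (c(s) = (½)*6/(-5) = (½)*6*(-⅕) = -⅗)
84*(c(-6) + 155) = 84*(-⅗ + 155) = 84*(772/5) = 64848/5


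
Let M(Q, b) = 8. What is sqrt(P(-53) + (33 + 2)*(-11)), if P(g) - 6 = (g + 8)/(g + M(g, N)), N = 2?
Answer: 3*I*sqrt(42) ≈ 19.442*I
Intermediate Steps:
P(g) = 7 (P(g) = 6 + (g + 8)/(g + 8) = 6 + (8 + g)/(8 + g) = 6 + 1 = 7)
sqrt(P(-53) + (33 + 2)*(-11)) = sqrt(7 + (33 + 2)*(-11)) = sqrt(7 + 35*(-11)) = sqrt(7 - 385) = sqrt(-378) = 3*I*sqrt(42)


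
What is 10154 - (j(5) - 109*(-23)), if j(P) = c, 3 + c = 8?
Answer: 7642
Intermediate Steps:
c = 5 (c = -3 + 8 = 5)
j(P) = 5
10154 - (j(5) - 109*(-23)) = 10154 - (5 - 109*(-23)) = 10154 - (5 + 2507) = 10154 - 1*2512 = 10154 - 2512 = 7642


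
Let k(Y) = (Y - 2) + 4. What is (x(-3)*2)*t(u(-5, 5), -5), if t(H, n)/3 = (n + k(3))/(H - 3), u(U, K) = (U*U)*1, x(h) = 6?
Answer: 0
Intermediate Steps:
k(Y) = 2 + Y (k(Y) = (-2 + Y) + 4 = 2 + Y)
u(U, K) = U² (u(U, K) = U²*1 = U²)
t(H, n) = 3*(5 + n)/(-3 + H) (t(H, n) = 3*((n + (2 + 3))/(H - 3)) = 3*((n + 5)/(-3 + H)) = 3*((5 + n)/(-3 + H)) = 3*(5 + n)/(-3 + H))
(x(-3)*2)*t(u(-5, 5), -5) = (6*2)*(3*(5 - 5)/(-3 + (-5)²)) = 12*(3*0/(-3 + 25)) = 12*(3*0/22) = 12*(3*(1/22)*0) = 12*0 = 0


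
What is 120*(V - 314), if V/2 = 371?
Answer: 51360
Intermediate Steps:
V = 742 (V = 2*371 = 742)
120*(V - 314) = 120*(742 - 314) = 120*428 = 51360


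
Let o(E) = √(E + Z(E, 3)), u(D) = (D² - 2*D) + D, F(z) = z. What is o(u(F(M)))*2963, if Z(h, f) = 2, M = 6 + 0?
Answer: 11852*√2 ≈ 16761.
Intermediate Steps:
M = 6
u(D) = D² - D
o(E) = √(2 + E) (o(E) = √(E + 2) = √(2 + E))
o(u(F(M)))*2963 = √(2 + 6*(-1 + 6))*2963 = √(2 + 6*5)*2963 = √(2 + 30)*2963 = √32*2963 = (4*√2)*2963 = 11852*√2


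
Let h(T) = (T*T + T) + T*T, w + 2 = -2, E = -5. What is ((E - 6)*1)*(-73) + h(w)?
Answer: 831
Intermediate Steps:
w = -4 (w = -2 - 2 = -4)
h(T) = T + 2*T**2 (h(T) = (T**2 + T) + T**2 = (T + T**2) + T**2 = T + 2*T**2)
((E - 6)*1)*(-73) + h(w) = ((-5 - 6)*1)*(-73) - 4*(1 + 2*(-4)) = -11*1*(-73) - 4*(1 - 8) = -11*(-73) - 4*(-7) = 803 + 28 = 831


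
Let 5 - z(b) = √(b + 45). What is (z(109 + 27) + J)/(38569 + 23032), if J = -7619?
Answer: -7614/61601 - √181/61601 ≈ -0.12382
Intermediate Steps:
z(b) = 5 - √(45 + b) (z(b) = 5 - √(b + 45) = 5 - √(45 + b))
(z(109 + 27) + J)/(38569 + 23032) = ((5 - √(45 + (109 + 27))) - 7619)/(38569 + 23032) = ((5 - √(45 + 136)) - 7619)/61601 = ((5 - √181) - 7619)*(1/61601) = (-7614 - √181)*(1/61601) = -7614/61601 - √181/61601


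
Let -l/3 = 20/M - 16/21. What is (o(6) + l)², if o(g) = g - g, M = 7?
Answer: 1936/49 ≈ 39.510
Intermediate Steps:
o(g) = 0
l = -44/7 (l = -3*(20/7 - 16/21) = -3*44/21 = -44/7 ≈ -6.2857)
(o(6) + l)² = (0 - 44/7)² = (-44/7)² = 1936/49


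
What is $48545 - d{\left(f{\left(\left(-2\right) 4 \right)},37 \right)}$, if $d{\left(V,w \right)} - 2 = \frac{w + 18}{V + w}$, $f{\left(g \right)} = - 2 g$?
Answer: $\frac{2572724}{53} \approx 48542.0$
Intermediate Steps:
$d{\left(V,w \right)} = 2 + \frac{18 + w}{V + w}$ ($d{\left(V,w \right)} = 2 + \frac{w + 18}{V + w} = 2 + \frac{18 + w}{V + w}$)
$48545 - d{\left(f{\left(\left(-2\right) 4 \right)},37 \right)} = 48545 - \frac{18 + 2 \left(- 2 \left(\left(-2\right) 4\right)\right) + 3 \cdot 37}{- 2 \left(\left(-2\right) 4\right) + 37} = 48545 - \frac{18 + 2 \left(\left(-2\right) \left(-8\right)\right) + 111}{\left(-2\right) \left(-8\right) + 37} = 48545 - \frac{18 + 2 \cdot 16 + 111}{16 + 37} = 48545 - \frac{18 + 32 + 111}{53} = 48545 - \frac{1}{53} \cdot 161 = 48545 - \frac{161}{53} = \frac{2572724}{53}$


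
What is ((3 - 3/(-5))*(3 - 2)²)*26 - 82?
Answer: 58/5 ≈ 11.600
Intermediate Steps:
((3 - 3/(-5))*(3 - 2)²)*26 - 82 = ((3 - 3*(-⅕))*1²)*26 - 82 = ((3 + ⅗)*1)*26 - 82 = ((18/5)*1)*26 - 82 = (18/5)*26 - 82 = 468/5 - 82 = 58/5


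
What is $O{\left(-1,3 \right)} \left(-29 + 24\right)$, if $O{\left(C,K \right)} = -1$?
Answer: $5$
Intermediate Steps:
$O{\left(-1,3 \right)} \left(-29 + 24\right) = - (-29 + 24) = \left(-1\right) \left(-5\right) = 5$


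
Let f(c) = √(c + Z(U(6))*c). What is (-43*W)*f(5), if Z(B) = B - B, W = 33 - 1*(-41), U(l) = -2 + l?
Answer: -3182*√5 ≈ -7115.2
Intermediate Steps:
W = 74 (W = 33 + 41 = 74)
Z(B) = 0
f(c) = √c (f(c) = √(c + 0*c) = √(c + 0) = √c)
(-43*W)*f(5) = (-43*74)*√5 = -3182*√5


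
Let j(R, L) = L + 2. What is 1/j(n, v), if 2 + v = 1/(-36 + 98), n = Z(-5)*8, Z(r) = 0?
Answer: 62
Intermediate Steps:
n = 0 (n = 0*8 = 0)
v = -123/62 (v = -2 + 1/(-36 + 98) = -2 + 1/62 = -123/62 ≈ -1.9839)
j(R, L) = 2 + L
1/j(n, v) = 1/(2 - 123/62) = 1/(1/62) = 62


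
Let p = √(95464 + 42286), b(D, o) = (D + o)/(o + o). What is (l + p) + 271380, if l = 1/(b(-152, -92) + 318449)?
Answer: 3975368276746/14648715 + 5*√5510 ≈ 2.7175e+5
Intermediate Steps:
b(D, o) = (D + o)/(2*o) (b(D, o) = (D + o)/((2*o)) = (D + o)*(1/(2*o)) = (D + o)/(2*o))
p = 5*√5510 (p = √137750 = 5*√5510 ≈ 371.15)
l = 46/14648715 (l = 1/((½)*(-152 - 92)/(-92) + 318449) = 1/((½)*(-1/92)*(-244) + 318449) = 1/(61/46 + 318449) = 1/(14648715/46) = 46/14648715 ≈ 3.1402e-6)
(l + p) + 271380 = (46/14648715 + 5*√5510) + 271380 = 3975368276746/14648715 + 5*√5510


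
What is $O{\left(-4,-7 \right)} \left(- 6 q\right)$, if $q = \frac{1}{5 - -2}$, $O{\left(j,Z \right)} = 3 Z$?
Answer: $18$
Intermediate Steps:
$q = \frac{1}{7}$ ($q = \frac{1}{5 + 2} = \frac{1}{7} \approx 0.14286$)
$O{\left(-4,-7 \right)} \left(- 6 q\right) = 3 \left(-7\right) \left(\left(-6\right) \frac{1}{7}\right) = \left(-21\right) \left(- \frac{6}{7}\right) = 18$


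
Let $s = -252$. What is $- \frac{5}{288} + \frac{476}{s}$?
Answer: $- \frac{61}{32} \approx -1.9063$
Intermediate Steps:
$- \frac{5}{288} + \frac{476}{s} = - \frac{5}{288} + \frac{476}{-252} = \left(-5\right) \frac{1}{288} + 476 \left(- \frac{1}{252}\right) = - \frac{5}{288} - \frac{17}{9} = - \frac{61}{32}$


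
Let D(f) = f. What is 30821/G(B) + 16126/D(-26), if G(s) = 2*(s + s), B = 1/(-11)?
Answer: -4439655/52 ≈ -85378.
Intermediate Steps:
B = -1/11 ≈ -0.090909
G(s) = 4*s (G(s) = 2*(2*s) = 4*s)
30821/G(B) + 16126/D(-26) = 30821/((4*(-1/11))) + 16126/(-26) = 30821/(-4/11) + 16126*(-1/26) = 30821*(-11/4) - 8063/13 = -339031/4 - 8063/13 = -4439655/52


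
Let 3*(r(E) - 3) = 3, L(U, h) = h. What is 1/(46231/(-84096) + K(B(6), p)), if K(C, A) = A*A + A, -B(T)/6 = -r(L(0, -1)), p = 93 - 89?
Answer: 84096/1635689 ≈ 0.051413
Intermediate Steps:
r(E) = 4 (r(E) = 3 + (⅓)*3 = 3 + 1 = 4)
p = 4
B(T) = 24 (B(T) = -(-6)*4 = -6*(-4) = 24)
K(C, A) = A + A² (K(C, A) = A² + A = A + A²)
1/(46231/(-84096) + K(B(6), p)) = 1/(46231/(-84096) + 4*(1 + 4)) = 1/(46231*(-1/84096) + 4*5) = 1/(-46231/84096 + 20) = 1/(1635689/84096) = 84096/1635689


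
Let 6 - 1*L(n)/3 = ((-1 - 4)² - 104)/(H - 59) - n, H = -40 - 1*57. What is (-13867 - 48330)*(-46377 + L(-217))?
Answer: 152046724003/52 ≈ 2.9240e+9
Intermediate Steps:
H = -97 (H = -40 - 57 = -97)
L(n) = 857/52 + 3*n (L(n) = 18 - 3*(((-1 - 4)² - 104)/(-97 - 59) - n) = 18 - 3*(((-5)² - 104)/(-156) - n) = 18 - 3*((25 - 104)*(-1/156) - n) = 18 - 3*(-79*(-1/156) - n) = 18 - 3*(79/156 - n) = 18 + (-79/52 + 3*n) = 857/52 + 3*n)
(-13867 - 48330)*(-46377 + L(-217)) = (-13867 - 48330)*(-46377 + (857/52 + 3*(-217))) = -62197*(-46377 + (857/52 - 651)) = -62197*(-46377 - 32995/52) = -62197*(-2444599/52) = 152046724003/52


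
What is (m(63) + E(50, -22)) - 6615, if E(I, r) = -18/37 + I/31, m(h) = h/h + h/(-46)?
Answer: -348980697/52762 ≈ -6614.2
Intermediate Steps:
m(h) = 1 - h/46 (m(h) = 1 + h*(-1/46) = 1 - h/46)
E(I, r) = -18/37 + I/31 (E(I, r) = -18*1/37 + I*(1/31) = -18/37 + I/31)
(m(63) + E(50, -22)) - 6615 = ((1 - 1/46*63) + (-18/37 + (1/31)*50)) - 6615 = ((1 - 63/46) + (-18/37 + 50/31)) - 6615 = (-17/46 + 1292/1147) - 6615 = 39933/52762 - 6615 = -348980697/52762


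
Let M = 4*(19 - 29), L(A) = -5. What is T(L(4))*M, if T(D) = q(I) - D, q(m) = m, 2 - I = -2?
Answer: -360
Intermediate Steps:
I = 4 (I = 2 - 1*(-2) = 2 + 2 = 4)
M = -40 (M = 4*(-10) = -40)
T(D) = 4 - D
T(L(4))*M = (4 - 1*(-5))*(-40) = (4 + 5)*(-40) = 9*(-40) = -360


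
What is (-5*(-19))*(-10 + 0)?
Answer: -950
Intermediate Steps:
(-5*(-19))*(-10 + 0) = 95*(-10) = -950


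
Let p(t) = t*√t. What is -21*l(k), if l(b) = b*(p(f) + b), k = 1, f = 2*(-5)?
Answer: -21 + 210*I*√10 ≈ -21.0 + 664.08*I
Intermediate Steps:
f = -10
p(t) = t^(3/2)
l(b) = b*(b - 10*I*√10) (l(b) = b*((-10)^(3/2) + b) = b*(-10*I*√10 + b) = b*(b - 10*I*√10))
-21*l(k) = -21*(1 - 10*I*√10) = -21 + 210*I*√10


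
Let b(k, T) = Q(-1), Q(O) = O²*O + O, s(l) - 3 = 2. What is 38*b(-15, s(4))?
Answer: -76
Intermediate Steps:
s(l) = 5 (s(l) = 3 + 2 = 5)
Q(O) = O + O³ (Q(O) = O³ + O = O + O³)
b(k, T) = -2 (b(k, T) = -1 + (-1)³ = -1 - 1 = -2)
38*b(-15, s(4)) = 38*(-2) = -76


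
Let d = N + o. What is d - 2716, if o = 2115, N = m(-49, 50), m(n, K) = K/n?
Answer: -29499/49 ≈ -602.02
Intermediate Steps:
N = -50/49 (N = 50/(-49) = 50*(-1/49) = -50/49 ≈ -1.0204)
d = 103585/49 (d = -50/49 + 2115 = 103585/49 ≈ 2114.0)
d - 2716 = 103585/49 - 2716 = -29499/49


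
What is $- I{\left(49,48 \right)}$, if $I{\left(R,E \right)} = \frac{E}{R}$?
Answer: $- \frac{48}{49} \approx -0.97959$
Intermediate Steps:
$- I{\left(49,48 \right)} = - \frac{48}{49}$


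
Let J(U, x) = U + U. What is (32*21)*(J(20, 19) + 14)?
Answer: 36288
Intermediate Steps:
J(U, x) = 2*U
(32*21)*(J(20, 19) + 14) = (32*21)*(2*20 + 14) = 672*(40 + 14) = 672*54 = 36288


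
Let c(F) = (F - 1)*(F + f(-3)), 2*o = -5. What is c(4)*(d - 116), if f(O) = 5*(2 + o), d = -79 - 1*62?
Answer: -2313/2 ≈ -1156.5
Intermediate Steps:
d = -141 (d = -79 - 62 = -141)
o = -5/2 (o = (1/2)*(-5) = -5/2 ≈ -2.5000)
f(O) = -5/2 (f(O) = 5*(2 - 5/2) = 5*(-1/2) = -5/2)
c(F) = (-1 + F)*(-5/2 + F) (c(F) = (F - 1)*(F - 5/2) = (-1 + F)*(-5/2 + F))
c(4)*(d - 116) = (5/2 + 4**2 - 7/2*4)*(-141 - 116) = (5/2 + 16 - 14)*(-257) = (9/2)*(-257) = -2313/2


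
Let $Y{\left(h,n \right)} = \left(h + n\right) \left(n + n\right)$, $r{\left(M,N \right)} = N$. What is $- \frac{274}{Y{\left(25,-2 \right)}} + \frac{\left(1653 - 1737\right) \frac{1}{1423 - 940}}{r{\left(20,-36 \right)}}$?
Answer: $\frac{1235}{414} \approx 2.9831$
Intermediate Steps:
$Y{\left(h,n \right)} = 2 n \left(h + n\right)$ ($Y{\left(h,n \right)} = \left(h + n\right) 2 n = 2 n \left(h + n\right)$)
$- \frac{274}{Y{\left(25,-2 \right)}} + \frac{\left(1653 - 1737\right) \frac{1}{1423 - 940}}{r{\left(20,-36 \right)}} = - \frac{274}{2 \left(-2\right) \left(25 - 2\right)} + \frac{\left(1653 - 1737\right) \frac{1}{1423 - 940}}{-36} = - \frac{274}{2 \left(-2\right) 23} + - \frac{84}{483} \left(- \frac{1}{36}\right) = - \frac{274}{-92} + \left(-84\right) \frac{1}{483} \left(- \frac{1}{36}\right) = \left(-274\right) \left(- \frac{1}{92}\right) - - \frac{1}{207} = \frac{137}{46} + \frac{1}{207} = \frac{1235}{414}$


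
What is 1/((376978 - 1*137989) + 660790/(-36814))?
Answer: 18407/4398740128 ≈ 4.1846e-6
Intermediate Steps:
1/((376978 - 1*137989) + 660790/(-36814)) = 1/((376978 - 137989) + 660790*(-1/36814)) = 1/(238989 - 330395/18407) = 1/(4398740128/18407) = 18407/4398740128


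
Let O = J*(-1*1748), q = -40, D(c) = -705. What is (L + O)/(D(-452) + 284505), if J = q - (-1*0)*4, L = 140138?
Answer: 105029/141900 ≈ 0.74016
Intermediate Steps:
J = -40 (J = -40 - (-1*0)*4 = -40 - 0*4 = -40 - 1*0 = -40 + 0 = -40)
O = 69920 (O = -(-40)*1748 = -40*(-1748) = 69920)
(L + O)/(D(-452) + 284505) = (140138 + 69920)/(-705 + 284505) = 210058/283800 = 210058*(1/283800) = 105029/141900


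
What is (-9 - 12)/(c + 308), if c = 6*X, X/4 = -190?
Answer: 21/4252 ≈ 0.0049389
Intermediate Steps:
X = -760 (X = 4*(-190) = -760)
c = -4560 (c = 6*(-760) = -4560)
(-9 - 12)/(c + 308) = (-9 - 12)/(-4560 + 308) = -21/(-4252) = -21*(-1/4252) = 21/4252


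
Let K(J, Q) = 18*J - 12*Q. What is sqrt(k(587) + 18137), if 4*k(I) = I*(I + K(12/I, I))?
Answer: 9*I*sqrt(45895)/2 ≈ 964.04*I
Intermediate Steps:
K(J, Q) = -12*Q + 18*J
k(I) = I*(-11*I + 216/I)/4 (k(I) = (I*(I + (-12*I + 18*(12/I))))/4 = (I*(I + (-12*I + 216/I)))/4 = (I*(-11*I + 216/I))/4 = I*(-11*I + 216/I)/4)
sqrt(k(587) + 18137) = sqrt((54 - 11/4*587**2) + 18137) = sqrt((54 - 11/4*344569) + 18137) = sqrt((54 - 3790259/4) + 18137) = sqrt(-3790043/4 + 18137) = sqrt(-3717495/4) = 9*I*sqrt(45895)/2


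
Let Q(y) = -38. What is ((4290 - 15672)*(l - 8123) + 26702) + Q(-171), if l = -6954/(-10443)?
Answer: 321905721174/3481 ≈ 9.2475e+7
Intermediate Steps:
l = 2318/3481 (l = -6954*(-1/10443) = 2318/3481 ≈ 0.66590)
((4290 - 15672)*(l - 8123) + 26702) + Q(-171) = ((4290 - 15672)*(2318/3481 - 8123) + 26702) - 38 = (-11382*(-28273845/3481) + 26702) - 38 = (321812903790/3481 + 26702) - 38 = 321905853452/3481 - 38 = 321905721174/3481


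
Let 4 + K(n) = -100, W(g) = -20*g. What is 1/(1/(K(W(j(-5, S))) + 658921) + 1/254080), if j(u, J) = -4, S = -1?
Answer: 167392223360/912897 ≈ 1.8336e+5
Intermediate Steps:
K(n) = -104 (K(n) = -4 - 100 = -104)
1/(1/(K(W(j(-5, S))) + 658921) + 1/254080) = 1/(1/(-104 + 658921) + 1/254080) = 1/(1/658817 + 1/254080) = 1/(912897/167392223360) = 167392223360/912897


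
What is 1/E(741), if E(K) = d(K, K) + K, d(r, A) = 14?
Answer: 1/755 ≈ 0.0013245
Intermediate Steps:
E(K) = 14 + K
1/E(741) = 1/(14 + 741) = 1/755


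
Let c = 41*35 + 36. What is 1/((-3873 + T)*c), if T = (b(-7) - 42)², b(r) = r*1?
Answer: -1/2165312 ≈ -4.6183e-7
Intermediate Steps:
b(r) = r
T = 2401 (T = (-7 - 42)² = (-49)² = 2401)
c = 1471 (c = 1435 + 36 = 1471)
1/((-3873 + T)*c) = 1/((-3873 + 2401)*1471) = (1/1471)/(-1472) = -1/1472*1/1471 = -1/2165312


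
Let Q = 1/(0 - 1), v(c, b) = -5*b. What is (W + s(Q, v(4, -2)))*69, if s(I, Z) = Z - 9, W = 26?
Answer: 1863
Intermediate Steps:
Q = -1 (Q = 1/(-1) = -1)
s(I, Z) = -9 + Z
(W + s(Q, v(4, -2)))*69 = (26 + (-9 - 5*(-2)))*69 = (26 + (-9 + 10))*69 = (26 + 1)*69 = 27*69 = 1863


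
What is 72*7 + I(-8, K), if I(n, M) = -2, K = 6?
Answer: 502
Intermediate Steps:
72*7 + I(-8, K) = 72*7 - 2 = 504 - 2 = 502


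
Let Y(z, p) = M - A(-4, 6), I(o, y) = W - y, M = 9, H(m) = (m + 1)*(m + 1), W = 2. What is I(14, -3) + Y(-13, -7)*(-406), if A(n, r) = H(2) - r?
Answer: -2431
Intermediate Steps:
H(m) = (1 + m)**2 (H(m) = (1 + m)*(1 + m) = (1 + m)**2)
A(n, r) = 9 - r (A(n, r) = (1 + 2)**2 - r = 3**2 - r = 9 - r)
I(o, y) = 2 - y
Y(z, p) = 6 (Y(z, p) = 9 - (9 - 1*6) = 9 - (9 - 6) = 9 - 1*3 = 9 - 3 = 6)
I(14, -3) + Y(-13, -7)*(-406) = (2 - 1*(-3)) + 6*(-406) = (2 + 3) - 2436 = 5 - 2436 = -2431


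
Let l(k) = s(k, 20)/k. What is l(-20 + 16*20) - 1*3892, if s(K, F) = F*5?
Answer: -11675/3 ≈ -3891.7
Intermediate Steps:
s(K, F) = 5*F
l(k) = 100/k (l(k) = (5*20)/k = 100/k)
l(-20 + 16*20) - 1*3892 = 100/(-20 + 16*20) - 1*3892 = 100/(-20 + 320) - 3892 = 100/300 - 3892 = 100*(1/300) - 3892 = ⅓ - 3892 = -11675/3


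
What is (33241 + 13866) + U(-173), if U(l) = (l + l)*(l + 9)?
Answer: 103851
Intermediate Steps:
U(l) = 2*l*(9 + l) (U(l) = (2*l)*(9 + l) = 2*l*(9 + l))
(33241 + 13866) + U(-173) = (33241 + 13866) + 2*(-173)*(9 - 173) = 47107 + 2*(-173)*(-164) = 47107 + 56744 = 103851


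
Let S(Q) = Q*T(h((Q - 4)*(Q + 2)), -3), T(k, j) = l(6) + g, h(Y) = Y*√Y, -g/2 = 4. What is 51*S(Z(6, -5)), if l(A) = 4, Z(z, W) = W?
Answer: 1020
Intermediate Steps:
g = -8 (g = -2*4 = -8)
h(Y) = Y^(3/2)
T(k, j) = -4 (T(k, j) = 4 - 8 = -4)
S(Q) = -4*Q (S(Q) = Q*(-4) = -4*Q)
51*S(Z(6, -5)) = 51*(-4*(-5)) = 51*20 = 1020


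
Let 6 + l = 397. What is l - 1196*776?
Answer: -927705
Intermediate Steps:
l = 391 (l = -6 + 397 = 391)
l - 1196*776 = 391 - 1196*776 = 391 - 928096 = -927705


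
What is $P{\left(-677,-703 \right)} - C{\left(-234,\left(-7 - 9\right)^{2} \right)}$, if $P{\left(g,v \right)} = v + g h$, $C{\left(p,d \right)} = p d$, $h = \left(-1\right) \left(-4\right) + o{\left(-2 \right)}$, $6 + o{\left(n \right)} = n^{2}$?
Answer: $57847$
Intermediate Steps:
$o{\left(n \right)} = -6 + n^{2}$
$h = 2$ ($h = \left(-1\right) \left(-4\right) - \left(6 - \left(-2\right)^{2}\right) = 4 + \left(-6 + 4\right) = 4 - 2 = 2$)
$C{\left(p,d \right)} = d p$
$P{\left(g,v \right)} = v + 2 g$ ($P{\left(g,v \right)} = v + g 2 = v + 2 g$)
$P{\left(-677,-703 \right)} - C{\left(-234,\left(-7 - 9\right)^{2} \right)} = \left(-703 + 2 \left(-677\right)\right) - \left(-7 - 9\right)^{2} \left(-234\right) = \left(-703 - 1354\right) - \left(-16\right)^{2} \left(-234\right) = -2057 - 256 \left(-234\right) = -2057 - -59904 = -2057 + 59904 = 57847$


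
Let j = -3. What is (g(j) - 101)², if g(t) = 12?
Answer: 7921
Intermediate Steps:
(g(j) - 101)² = (12 - 101)² = (-89)² = 7921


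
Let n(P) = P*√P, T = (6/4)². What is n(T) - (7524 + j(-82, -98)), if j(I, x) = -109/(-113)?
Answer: -6799517/904 ≈ -7521.6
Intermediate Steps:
j(I, x) = 109/113 (j(I, x) = -109*(-1/113) = 109/113)
T = 9/4 (T = (6*(¼))² = (3/2)² = 9/4 ≈ 2.2500)
n(P) = P^(3/2)
n(T) - (7524 + j(-82, -98)) = (9/4)^(3/2) - (7524 + 109/113) = 27/8 - 1*850321/113 = 27/8 - 850321/113 = -6799517/904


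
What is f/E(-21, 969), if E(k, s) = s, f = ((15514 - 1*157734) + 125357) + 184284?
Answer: 55807/323 ≈ 172.78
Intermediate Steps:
f = 167421 (f = ((15514 - 157734) + 125357) + 184284 = (-142220 + 125357) + 184284 = -16863 + 184284 = 167421)
f/E(-21, 969) = 167421/969 = 167421*(1/969) = 55807/323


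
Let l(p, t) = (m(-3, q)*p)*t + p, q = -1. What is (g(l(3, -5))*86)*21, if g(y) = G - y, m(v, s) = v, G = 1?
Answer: -84882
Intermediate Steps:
l(p, t) = p - 3*p*t (l(p, t) = (-3*p)*t + p = -3*p*t + p = p - 3*p*t)
g(y) = 1 - y
(g(l(3, -5))*86)*21 = ((1 - 3*(1 - 3*(-5)))*86)*21 = ((1 - 3*(1 + 15))*86)*21 = ((1 - 3*16)*86)*21 = ((1 - 1*48)*86)*21 = ((1 - 48)*86)*21 = -47*86*21 = -4042*21 = -84882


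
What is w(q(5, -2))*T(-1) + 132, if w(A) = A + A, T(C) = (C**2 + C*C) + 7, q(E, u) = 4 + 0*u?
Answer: 204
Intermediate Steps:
q(E, u) = 4 (q(E, u) = 4 + 0 = 4)
T(C) = 7 + 2*C**2 (T(C) = (C**2 + C**2) + 7 = 2*C**2 + 7 = 7 + 2*C**2)
w(A) = 2*A
w(q(5, -2))*T(-1) + 132 = (2*4)*(7 + 2*(-1)**2) + 132 = 8*(7 + 2*1) + 132 = 8*(7 + 2) + 132 = 8*9 + 132 = 72 + 132 = 204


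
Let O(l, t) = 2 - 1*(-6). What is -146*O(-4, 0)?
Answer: -1168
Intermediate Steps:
O(l, t) = 8 (O(l, t) = 2 + 6 = 8)
-146*O(-4, 0) = -146*8 = -1168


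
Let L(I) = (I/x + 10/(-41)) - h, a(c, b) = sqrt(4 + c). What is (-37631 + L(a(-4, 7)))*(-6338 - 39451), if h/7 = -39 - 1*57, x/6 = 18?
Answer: 69385399581/41 ≈ 1.6923e+9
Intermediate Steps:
x = 108 (x = 6*18 = 108)
h = -672 (h = 7*(-39 - 1*57) = 7*(-39 - 57) = 7*(-96) = -672)
L(I) = 27542/41 + I/108 (L(I) = (I/108 + 10/(-41)) - 1*(-672) = (I*(1/108) + 10*(-1/41)) + 672 = (I/108 - 10/41) + 672 = (-10/41 + I/108) + 672 = 27542/41 + I/108)
(-37631 + L(a(-4, 7)))*(-6338 - 39451) = (-37631 + (27542/41 + sqrt(4 - 4)/108))*(-6338 - 39451) = (-37631 + (27542/41 + sqrt(0)/108))*(-45789) = (-37631 + (27542/41 + (1/108)*0))*(-45789) = (-37631 + (27542/41 + 0))*(-45789) = (-37631 + 27542/41)*(-45789) = -1515329/41*(-45789) = 69385399581/41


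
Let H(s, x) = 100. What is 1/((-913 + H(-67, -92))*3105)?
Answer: -1/2524365 ≈ -3.9614e-7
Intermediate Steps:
1/((-913 + H(-67, -92))*3105) = 1/((-913 + 100)*3105) = (1/3105)/(-813) = -1/813*1/3105 = -1/2524365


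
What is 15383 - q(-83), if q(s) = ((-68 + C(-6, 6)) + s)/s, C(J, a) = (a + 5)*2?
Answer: 1276660/83 ≈ 15381.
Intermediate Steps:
C(J, a) = 10 + 2*a (C(J, a) = (5 + a)*2 = 10 + 2*a)
q(s) = (-46 + s)/s (q(s) = ((-68 + (10 + 2*6)) + s)/s = ((-68 + (10 + 12)) + s)/s = ((-68 + 22) + s)/s = (-46 + s)/s)
15383 - q(-83) = 15383 - (-46 - 83)/(-83) = 15383 - (-1)*(-129)/83 = 15383 - 1*129/83 = 15383 - 129/83 = 1276660/83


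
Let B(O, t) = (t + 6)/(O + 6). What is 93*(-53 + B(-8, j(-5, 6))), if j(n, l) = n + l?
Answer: -10509/2 ≈ -5254.5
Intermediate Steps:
j(n, l) = l + n
B(O, t) = (6 + t)/(6 + O)
93*(-53 + B(-8, j(-5, 6))) = 93*(-53 + (6 + (6 - 5))/(6 - 8)) = 93*(-53 + (6 + 1)/(-2)) = 93*(-53 - ½*7) = 93*(-53 - 7/2) = 93*(-113/2) = -10509/2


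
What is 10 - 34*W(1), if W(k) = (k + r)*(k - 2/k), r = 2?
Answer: 112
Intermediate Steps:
W(k) = (2 + k)*(k - 2/k) (W(k) = (k + 2)*(k - 2/k) = (2 + k)*(k - 2/k))
10 - 34*W(1) = 10 - 34*(-2 + 1**2 - 4/1 + 2*1) = 10 - 34*(-2 + 1 - 4*1 + 2) = 10 - 34*(-2 + 1 - 4 + 2) = 10 - 34*(-3) = 10 + 102 = 112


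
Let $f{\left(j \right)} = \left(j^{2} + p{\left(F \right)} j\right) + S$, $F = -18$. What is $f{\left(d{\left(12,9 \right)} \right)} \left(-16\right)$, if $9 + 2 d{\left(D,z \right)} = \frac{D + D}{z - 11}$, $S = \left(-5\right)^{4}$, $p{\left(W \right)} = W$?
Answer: $-14788$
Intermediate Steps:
$S = 625$
$d{\left(D,z \right)} = - \frac{9}{2} + \frac{D}{-11 + z}$ ($d{\left(D,z \right)} = - \frac{9}{2} + \frac{\left(D + D\right) \frac{1}{z - 11}}{2} = - \frac{9}{2} + \frac{2 D \frac{1}{-11 + z}}{2} = - \frac{9}{2} + \frac{D}{-11 + z}$)
$f{\left(j \right)} = 625 + j^{2} - 18 j$ ($f{\left(j \right)} = \left(j^{2} - 18 j\right) + 625 = 625 + j^{2} - 18 j$)
$f{\left(d{\left(12,9 \right)} \right)} \left(-16\right) = \left(625 + \left(\frac{99 - 81 + 2 \cdot 12}{2 \left(-11 + 9\right)}\right)^{2} - 18 \frac{99 - 81 + 2 \cdot 12}{2 \left(-11 + 9\right)}\right) \left(-16\right) = \left(625 + \left(\frac{99 - 81 + 24}{2 \left(-2\right)}\right)^{2} - 18 \frac{99 - 81 + 24}{2 \left(-2\right)}\right) \left(-16\right) = \left(625 + \left(\frac{1}{2} \left(- \frac{1}{2}\right) 42\right)^{2} - 18 \cdot \frac{1}{2} \left(- \frac{1}{2}\right) 42\right) \left(-16\right) = \left(625 + \left(- \frac{21}{2}\right)^{2} - -189\right) \left(-16\right) = \left(625 + \frac{441}{4} + 189\right) \left(-16\right) = \frac{3697}{4} \left(-16\right) = -14788$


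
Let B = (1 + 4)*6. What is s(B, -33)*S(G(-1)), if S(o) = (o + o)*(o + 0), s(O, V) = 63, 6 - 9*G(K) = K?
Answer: 686/9 ≈ 76.222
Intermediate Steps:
B = 30 (B = 5*6 = 30)
G(K) = ⅔ - K/9
S(o) = 2*o² (S(o) = (2*o)*o = 2*o²)
s(B, -33)*S(G(-1)) = 63*(2*(⅔ - ⅑*(-1))²) = 63*(2*(⅔ + ⅑)²) = 63*(2*(7/9)²) = 63*(2*(49/81)) = 63*(98/81) = 686/9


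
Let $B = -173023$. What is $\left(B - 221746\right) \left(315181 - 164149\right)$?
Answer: $-59622751608$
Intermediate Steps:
$\left(B - 221746\right) \left(315181 - 164149\right) = \left(-173023 - 221746\right) \left(315181 - 164149\right) = \left(-394769\right) 151032 = -59622751608$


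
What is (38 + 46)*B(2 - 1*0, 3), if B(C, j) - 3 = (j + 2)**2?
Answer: 2352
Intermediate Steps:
B(C, j) = 3 + (2 + j)**2 (B(C, j) = 3 + (j + 2)**2 = 3 + (2 + j)**2)
(38 + 46)*B(2 - 1*0, 3) = (38 + 46)*(3 + (2 + 3)**2) = 84*(3 + 5**2) = 84*(3 + 25) = 84*28 = 2352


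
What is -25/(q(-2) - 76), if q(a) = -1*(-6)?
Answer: 5/14 ≈ 0.35714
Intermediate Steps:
q(a) = 6
-25/(q(-2) - 76) = -25/(6 - 76) = -25/(-70) = -25*(-1/70) = 5/14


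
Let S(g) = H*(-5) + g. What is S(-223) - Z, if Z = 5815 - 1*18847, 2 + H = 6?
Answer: 12789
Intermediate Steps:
H = 4 (H = -2 + 6 = 4)
Z = -13032 (Z = 5815 - 18847 = -13032)
S(g) = -20 + g (S(g) = 4*(-5) + g = -20 + g)
S(-223) - Z = (-20 - 223) - 1*(-13032) = -243 + 13032 = 12789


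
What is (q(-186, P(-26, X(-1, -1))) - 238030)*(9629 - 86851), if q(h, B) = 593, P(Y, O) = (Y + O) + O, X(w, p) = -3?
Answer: 18335360014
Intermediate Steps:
P(Y, O) = Y + 2*O (P(Y, O) = (O + Y) + O = Y + 2*O)
(q(-186, P(-26, X(-1, -1))) - 238030)*(9629 - 86851) = (593 - 238030)*(9629 - 86851) = -237437*(-77222) = 18335360014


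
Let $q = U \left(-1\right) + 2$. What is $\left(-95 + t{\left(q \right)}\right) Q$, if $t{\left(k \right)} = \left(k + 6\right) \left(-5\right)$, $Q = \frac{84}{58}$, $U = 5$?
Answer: $- \frac{4620}{29} \approx -159.31$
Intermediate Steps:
$q = -3$ ($q = 5 \left(-1\right) + 2 = -5 + 2 = -3$)
$Q = \frac{42}{29}$ ($Q = 84 \cdot \frac{1}{58} = \frac{42}{29} \approx 1.4483$)
$t{\left(k \right)} = -30 - 5 k$ ($t{\left(k \right)} = \left(6 + k\right) \left(-5\right) = -30 - 5 k$)
$\left(-95 + t{\left(q \right)}\right) Q = \left(-95 - 15\right) \frac{42}{29} = \left(-110\right) \frac{42}{29} = - \frac{4620}{29}$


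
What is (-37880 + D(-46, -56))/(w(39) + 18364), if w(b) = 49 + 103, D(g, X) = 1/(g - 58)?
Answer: -3939521/1925664 ≈ -2.0458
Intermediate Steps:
D(g, X) = 1/(-58 + g)
w(b) = 152
(-37880 + D(-46, -56))/(w(39) + 18364) = (-37880 + 1/(-58 - 46))/(152 + 18364) = (-37880 + 1/(-104))/18516 = (-37880 - 1/104)*(1/18516) = -3939521/104*1/18516 = -3939521/1925664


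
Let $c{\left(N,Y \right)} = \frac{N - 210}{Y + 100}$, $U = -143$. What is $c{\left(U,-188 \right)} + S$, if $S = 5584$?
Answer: $\frac{491745}{88} \approx 5588.0$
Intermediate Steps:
$c{\left(N,Y \right)} = \frac{-210 + N}{100 + Y}$
$c{\left(U,-188 \right)} + S = \frac{-210 - 143}{100 - 188} + 5584 = \frac{1}{-88} \left(-353\right) + 5584 = \left(- \frac{1}{88}\right) \left(-353\right) + 5584 = \frac{353}{88} + 5584 = \frac{491745}{88}$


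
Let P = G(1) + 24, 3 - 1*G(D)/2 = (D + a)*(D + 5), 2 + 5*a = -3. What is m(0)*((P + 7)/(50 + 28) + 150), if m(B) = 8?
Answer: 46948/39 ≈ 1203.8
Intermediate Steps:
a = -1 (a = -⅖ + (⅕)*(-3) = -⅖ - ⅗ = -1)
G(D) = 6 - 2*(-1 + D)*(5 + D) (G(D) = 6 - 2*(D - 1)*(D + 5) = 6 - 2*(-1 + D)*(5 + D))
P = 30 (P = (16 - 8*1 - 2*1²) + 24 = (16 - 8 - 2*1) + 24 = (16 - 8 - 2) + 24 = 6 + 24 = 30)
m(0)*((P + 7)/(50 + 28) + 150) = 8*((30 + 7)/(50 + 28) + 150) = 8*(37/78 + 150) = 8*(11737/78) = 46948/39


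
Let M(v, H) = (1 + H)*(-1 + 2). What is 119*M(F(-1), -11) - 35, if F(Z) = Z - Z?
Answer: -1225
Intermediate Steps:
F(Z) = 0
M(v, H) = 1 + H (M(v, H) = (1 + H)*1 = 1 + H)
119*M(F(-1), -11) - 35 = 119*(1 - 11) - 35 = 119*(-10) - 35 = -1190 - 35 = -1225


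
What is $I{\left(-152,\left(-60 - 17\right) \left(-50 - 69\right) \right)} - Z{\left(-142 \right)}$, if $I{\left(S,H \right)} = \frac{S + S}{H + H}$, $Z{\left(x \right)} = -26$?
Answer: $\frac{238086}{9163} \approx 25.983$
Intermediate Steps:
$I{\left(S,H \right)} = \frac{S}{H}$ ($I{\left(S,H \right)} = \frac{2 S}{2 H} = 2 S \frac{1}{2 H} = \frac{S}{H}$)
$I{\left(-152,\left(-60 - 17\right) \left(-50 - 69\right) \right)} - Z{\left(-142 \right)} = - \frac{152}{\left(-60 - 17\right) \left(-50 - 69\right)} - -26 = - \frac{152}{\left(-77\right) \left(-119\right)} + 26 = - \frac{152}{9163} + 26 = \frac{238086}{9163}$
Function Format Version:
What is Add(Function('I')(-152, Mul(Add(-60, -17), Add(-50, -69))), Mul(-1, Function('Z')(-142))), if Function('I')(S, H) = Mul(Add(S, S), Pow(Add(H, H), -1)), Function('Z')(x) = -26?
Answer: Rational(238086, 9163) ≈ 25.983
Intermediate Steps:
Function('I')(S, H) = Mul(S, Pow(H, -1)) (Function('I')(S, H) = Mul(Mul(2, S), Pow(Mul(2, H), -1)) = Mul(Mul(2, S), Mul(Rational(1, 2), Pow(H, -1))) = Mul(S, Pow(H, -1)))
Add(Function('I')(-152, Mul(Add(-60, -17), Add(-50, -69))), Mul(-1, Function('Z')(-142))) = Add(Mul(-152, Pow(Mul(Add(-60, -17), Add(-50, -69)), -1)), Mul(-1, -26)) = Add(Mul(-152, Pow(Mul(-77, -119), -1)), 26) = Add(Mul(-152, Pow(9163, -1)), 26) = Add(Mul(-152, Rational(1, 9163)), 26) = Add(Rational(-152, 9163), 26) = Rational(238086, 9163)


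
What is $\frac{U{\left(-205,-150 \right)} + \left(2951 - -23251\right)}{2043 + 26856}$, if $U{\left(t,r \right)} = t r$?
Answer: $\frac{6328}{3211} \approx 1.9707$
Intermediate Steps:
$U{\left(t,r \right)} = r t$
$\frac{U{\left(-205,-150 \right)} + \left(2951 - -23251\right)}{2043 + 26856} = \frac{\left(-150\right) \left(-205\right) + \left(2951 - -23251\right)}{2043 + 26856} = \frac{30750 + \left(2951 + 23251\right)}{28899} = \left(30750 + 26202\right) \frac{1}{28899} = 56952 \cdot \frac{1}{28899} = \frac{6328}{3211}$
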